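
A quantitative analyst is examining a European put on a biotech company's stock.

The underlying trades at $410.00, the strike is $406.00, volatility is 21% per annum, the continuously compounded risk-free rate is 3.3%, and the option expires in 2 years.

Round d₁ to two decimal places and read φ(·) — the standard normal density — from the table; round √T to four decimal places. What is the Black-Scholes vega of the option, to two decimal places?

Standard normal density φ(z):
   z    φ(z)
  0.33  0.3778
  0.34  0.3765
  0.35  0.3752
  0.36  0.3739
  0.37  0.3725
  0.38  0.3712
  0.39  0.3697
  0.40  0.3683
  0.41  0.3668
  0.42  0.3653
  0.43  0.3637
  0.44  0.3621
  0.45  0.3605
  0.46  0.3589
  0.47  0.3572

σ√T = 0.21·√2 = 0.2970
d₁ = [ln(410/406) + (0.033 + 0.21²/2)·2] / 0.2970 = [0.0098 + 0.1101] / 0.2970 = 0.4037 ⇒ 0.40
√T = √2 = 1.4142
φ(d₁) = φ(0.40) = 0.3683
vega = S·φ(d₁)·√T = 410·0.3683·1.4142 = 213.5484

213.55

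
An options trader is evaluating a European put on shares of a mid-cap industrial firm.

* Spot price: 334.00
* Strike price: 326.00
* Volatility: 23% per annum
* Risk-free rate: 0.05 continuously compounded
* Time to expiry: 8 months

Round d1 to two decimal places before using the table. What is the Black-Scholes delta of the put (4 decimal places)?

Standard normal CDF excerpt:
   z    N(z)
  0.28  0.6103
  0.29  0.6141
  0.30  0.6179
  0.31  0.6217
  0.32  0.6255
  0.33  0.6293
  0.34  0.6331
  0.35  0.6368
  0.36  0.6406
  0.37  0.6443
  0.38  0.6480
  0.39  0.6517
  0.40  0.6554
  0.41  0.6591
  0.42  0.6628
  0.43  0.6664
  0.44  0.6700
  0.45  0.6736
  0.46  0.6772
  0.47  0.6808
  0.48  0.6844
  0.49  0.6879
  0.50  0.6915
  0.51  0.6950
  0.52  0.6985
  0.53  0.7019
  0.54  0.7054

-0.3446

σ√T = 0.23 × 0.8165 = 0.1878
d₁ = [ln(334/326) + (0.05 + 0.23²/2)·0.6667] / 0.1878 = [0.0242 + 0.0510] / 0.1878 = 0.4005 which rounds to 0.40
N(d₁) = N(0.40) = 0.6554
Δ_put = N(d₁) − 1 = 0.6554 − 1 = -0.3446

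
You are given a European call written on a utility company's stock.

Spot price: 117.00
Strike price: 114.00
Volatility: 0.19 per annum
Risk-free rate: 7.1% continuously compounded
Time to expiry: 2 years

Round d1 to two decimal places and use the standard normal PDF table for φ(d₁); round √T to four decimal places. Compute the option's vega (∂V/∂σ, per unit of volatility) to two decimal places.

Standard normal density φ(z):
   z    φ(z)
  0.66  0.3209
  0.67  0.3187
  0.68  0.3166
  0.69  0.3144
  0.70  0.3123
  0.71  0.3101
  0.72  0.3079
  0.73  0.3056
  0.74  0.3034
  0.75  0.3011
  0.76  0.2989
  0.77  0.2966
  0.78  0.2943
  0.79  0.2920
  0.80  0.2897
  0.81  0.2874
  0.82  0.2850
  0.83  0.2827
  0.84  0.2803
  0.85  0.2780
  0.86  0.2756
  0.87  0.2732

49.46

σ√T = 0.19·√2 = 0.2687
d₁ = [ln(117/114) + (0.071 + 0.19²/2)·2] / 0.2687 = [0.0260 + 0.1781] / 0.2687 = 0.7595 ≈ 0.76
√T = √2 = 1.4142
φ(d₁) = φ(0.76) = 0.2989
vega = S·φ(d₁)·√T = 117·0.2989·1.4142 = 49.4564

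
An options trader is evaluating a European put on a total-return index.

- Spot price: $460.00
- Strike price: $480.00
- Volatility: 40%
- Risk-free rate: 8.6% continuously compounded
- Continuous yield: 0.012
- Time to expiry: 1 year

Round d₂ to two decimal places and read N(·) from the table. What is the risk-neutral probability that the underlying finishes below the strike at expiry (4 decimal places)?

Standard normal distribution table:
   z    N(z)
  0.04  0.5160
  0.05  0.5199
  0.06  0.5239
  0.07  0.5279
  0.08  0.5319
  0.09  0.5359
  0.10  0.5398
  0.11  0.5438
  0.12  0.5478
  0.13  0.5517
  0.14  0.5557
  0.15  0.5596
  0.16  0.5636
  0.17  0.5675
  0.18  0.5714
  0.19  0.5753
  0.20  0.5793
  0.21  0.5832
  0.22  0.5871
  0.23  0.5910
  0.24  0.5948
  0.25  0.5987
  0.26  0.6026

σ√T = 0.4 × 1.0000 = 0.4000
d₁ = [ln(460/480) + (0.086 − 0.012 + 0.4²/2)·1] / 0.4000 = [-0.0426 + 0.1540] / 0.4000 = 0.2786 which rounds to 0.28
d₂ = d₁ − σ√T = 0.2786 − 0.4000 = -0.1214 which rounds to -0.12
Risk-neutral Pr[S_T < K] = N(−d₂) = N(0.12) = 0.5478

0.5478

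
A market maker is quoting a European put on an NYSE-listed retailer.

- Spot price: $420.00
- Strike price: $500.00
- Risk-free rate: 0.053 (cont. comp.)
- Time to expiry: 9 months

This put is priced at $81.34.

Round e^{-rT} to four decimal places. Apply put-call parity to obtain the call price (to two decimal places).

$20.84

e^(−rT) = e^(−0.053·0.75) = 0.9610
Put-call parity: C − P = S − K·e^(−rT) = 420 − 500·0.9610 = 420 − 480.5000 = -60.5000
C = P + (C − P) = 81.34 + (-60.5000) = 20.8400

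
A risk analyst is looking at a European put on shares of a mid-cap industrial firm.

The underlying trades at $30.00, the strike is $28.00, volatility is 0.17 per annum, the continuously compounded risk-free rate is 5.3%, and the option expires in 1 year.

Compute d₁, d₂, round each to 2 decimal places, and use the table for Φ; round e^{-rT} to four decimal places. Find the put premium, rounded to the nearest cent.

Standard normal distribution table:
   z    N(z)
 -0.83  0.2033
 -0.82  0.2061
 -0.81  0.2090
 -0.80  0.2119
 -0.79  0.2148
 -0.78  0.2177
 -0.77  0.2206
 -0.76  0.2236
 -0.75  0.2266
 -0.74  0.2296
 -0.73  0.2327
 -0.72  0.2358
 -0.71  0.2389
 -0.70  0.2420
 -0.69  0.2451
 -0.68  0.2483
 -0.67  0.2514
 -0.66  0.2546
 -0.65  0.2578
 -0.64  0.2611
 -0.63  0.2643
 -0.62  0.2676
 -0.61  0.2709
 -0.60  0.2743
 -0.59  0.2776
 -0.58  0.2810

σ√T = 0.17 × 1.0000 = 0.1700
d₁ = [ln(30/28) + (0.053 + 0.17²/2)·1] / 0.1700 = [0.0690 + 0.0674] / 0.1700 = 0.8026 which rounds to 0.80
d₂ = d₁ − σ√T = 0.8026 − 0.1700 = 0.6326 which rounds to 0.63
e^(−rT) = e^(−0.053·1) = 0.9484
N(−d₂) = N(-0.63) = 0.2643;  N(−d₁) = N(-0.80) = 0.2119
P = 28·0.9484·0.2643 − 30·0.2119 = 7.0185 − 6.3570 = 0.6615

$0.66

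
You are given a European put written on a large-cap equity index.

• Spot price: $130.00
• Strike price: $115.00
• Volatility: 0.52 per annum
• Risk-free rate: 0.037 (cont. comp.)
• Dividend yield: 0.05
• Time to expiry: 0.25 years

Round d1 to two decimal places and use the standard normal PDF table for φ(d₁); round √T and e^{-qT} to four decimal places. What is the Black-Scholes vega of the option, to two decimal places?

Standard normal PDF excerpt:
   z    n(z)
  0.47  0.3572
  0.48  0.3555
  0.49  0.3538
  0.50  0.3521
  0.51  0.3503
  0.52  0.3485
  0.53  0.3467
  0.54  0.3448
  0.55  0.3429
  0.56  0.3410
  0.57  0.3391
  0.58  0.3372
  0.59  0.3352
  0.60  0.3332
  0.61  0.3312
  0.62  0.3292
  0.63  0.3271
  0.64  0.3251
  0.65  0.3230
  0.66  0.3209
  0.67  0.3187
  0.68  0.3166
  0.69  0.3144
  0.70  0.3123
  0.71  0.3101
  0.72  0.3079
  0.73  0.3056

σ√T = 0.52·√0.25 = 0.2600
ln(S/K) + (r − q + σ²/2)T = ln(130/115) + (0.037 − 0.05 + 0.52²/2)·0.25 = 0.1226 + 0.0306 = 0.1532
d₁ = 0.1532 / 0.2600 = 0.5890 which rounds to 0.59
√T = √0.25 = 0.5000
φ(d₁) = φ(0.59) = 0.3352
e^(−qT) = e^(−0.05·0.25) = 0.9876
vega = S·e^(−qT)·φ(d₁)·√T = 130·0.9876·0.3352·0.5000 = 21.5178

21.52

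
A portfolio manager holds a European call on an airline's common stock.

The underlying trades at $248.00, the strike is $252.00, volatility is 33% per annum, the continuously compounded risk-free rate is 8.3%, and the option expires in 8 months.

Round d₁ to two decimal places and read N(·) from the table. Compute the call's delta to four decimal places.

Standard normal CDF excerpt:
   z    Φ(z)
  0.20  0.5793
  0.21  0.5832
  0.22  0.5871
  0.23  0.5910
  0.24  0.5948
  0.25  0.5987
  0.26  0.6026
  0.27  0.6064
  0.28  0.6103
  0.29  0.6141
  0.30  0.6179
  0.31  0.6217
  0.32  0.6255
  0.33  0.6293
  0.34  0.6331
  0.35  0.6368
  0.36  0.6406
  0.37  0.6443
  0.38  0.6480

T = 0.6667;  σ√T = 0.2694
d₁ = [ln(248/252) + (0.083 + 0.33²/2)·0.6667] / 0.2694 = [-0.0160 + 0.0916] / 0.2694 = 0.2807 ≈ 0.28
N(d₁) = N(0.28) = 0.6103
Δ_call = N(d₁) = 0.6103

0.6103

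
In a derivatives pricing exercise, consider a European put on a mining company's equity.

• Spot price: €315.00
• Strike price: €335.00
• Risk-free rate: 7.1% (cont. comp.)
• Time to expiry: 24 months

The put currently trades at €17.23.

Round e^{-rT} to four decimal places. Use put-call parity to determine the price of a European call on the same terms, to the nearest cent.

€41.58

e^(−rT) = e^(−0.071·2) = 0.8676
Put-call parity: C − P = S − K·e^(−rT) = 315 − 335·0.8676 = 315 − 290.6460 = 24.3540
C = P + (C − P) = 17.23 + (24.3540) = 41.5840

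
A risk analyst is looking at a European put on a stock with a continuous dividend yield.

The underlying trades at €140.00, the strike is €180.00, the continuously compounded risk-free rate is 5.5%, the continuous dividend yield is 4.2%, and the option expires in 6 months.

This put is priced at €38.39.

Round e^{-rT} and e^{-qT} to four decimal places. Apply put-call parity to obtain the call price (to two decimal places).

exp(−qT) = exp(−0.042·0.5) = 0.9792;  exp(−rT) = exp(−0.055·0.5) = 0.9729
Put-call parity: C − P = S·e^(−qT) − K·e^(−rT) = 140·0.9792 − 180·0.9729 = 137.0880 − 175.1220 = -38.0340
C = P + (C − P) = 38.39 + (-38.0340) = 0.3560

€0.36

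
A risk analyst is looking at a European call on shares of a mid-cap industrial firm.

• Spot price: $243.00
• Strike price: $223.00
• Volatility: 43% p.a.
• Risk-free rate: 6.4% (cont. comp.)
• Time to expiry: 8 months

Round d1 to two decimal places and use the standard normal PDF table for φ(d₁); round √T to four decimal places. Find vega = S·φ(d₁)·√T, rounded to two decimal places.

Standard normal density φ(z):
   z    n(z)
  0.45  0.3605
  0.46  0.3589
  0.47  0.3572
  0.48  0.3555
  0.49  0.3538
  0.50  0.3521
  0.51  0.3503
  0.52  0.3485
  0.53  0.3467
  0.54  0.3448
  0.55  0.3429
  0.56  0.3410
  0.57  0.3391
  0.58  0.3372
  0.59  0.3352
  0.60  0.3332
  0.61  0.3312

68.41

σ√T = 0.43 × 0.8165 = 0.3511
d₁ = [ln(243/223) + (0.064 + 0.43²/2)·0.6667] / 0.3511 = [0.0859 + 0.1043] / 0.3511 = 0.5417 which rounds to 0.54
√T = √0.6667 = 0.8165
φ(d₁) = φ(0.54) = 0.3448
vega = S·φ(d₁)·√T = 243·0.3448·0.8165 = 68.4116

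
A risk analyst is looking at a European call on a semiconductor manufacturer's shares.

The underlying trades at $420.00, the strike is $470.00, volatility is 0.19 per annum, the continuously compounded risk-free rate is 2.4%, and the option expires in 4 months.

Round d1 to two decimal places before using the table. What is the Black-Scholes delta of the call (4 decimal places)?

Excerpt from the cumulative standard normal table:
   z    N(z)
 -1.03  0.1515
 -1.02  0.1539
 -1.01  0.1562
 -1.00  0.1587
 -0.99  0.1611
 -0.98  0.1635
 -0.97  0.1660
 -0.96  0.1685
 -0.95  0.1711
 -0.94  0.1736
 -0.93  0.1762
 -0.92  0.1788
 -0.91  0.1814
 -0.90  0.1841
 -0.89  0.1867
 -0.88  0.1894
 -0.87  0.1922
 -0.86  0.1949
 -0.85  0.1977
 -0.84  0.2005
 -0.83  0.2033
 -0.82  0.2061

T = 0.3333;  σ√T = 0.1097
ln(S/K) + (r + σ²/2)T = ln(420/470) + (0.024 + 0.19²/2)·0.3333 = -0.1125 + 0.0140 = -0.0985
d₁ = -0.0985 / 0.1097 = -0.8976 ≈ -0.90
N(d₁) = N(-0.90) = 0.1841
Δ_call = N(d₁) = 0.1841

0.1841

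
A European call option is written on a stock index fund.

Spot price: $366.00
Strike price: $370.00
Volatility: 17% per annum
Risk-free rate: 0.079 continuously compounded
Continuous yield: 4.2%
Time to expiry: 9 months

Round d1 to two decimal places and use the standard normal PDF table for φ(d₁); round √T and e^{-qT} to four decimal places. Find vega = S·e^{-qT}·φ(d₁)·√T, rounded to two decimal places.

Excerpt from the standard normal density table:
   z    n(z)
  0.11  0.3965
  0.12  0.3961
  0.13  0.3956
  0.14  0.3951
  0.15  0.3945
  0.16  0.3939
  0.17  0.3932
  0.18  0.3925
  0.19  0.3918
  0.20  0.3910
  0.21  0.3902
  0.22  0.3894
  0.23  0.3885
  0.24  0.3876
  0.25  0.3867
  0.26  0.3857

σ√T = 0.17·√0.75 = 0.1472
ln(S/K) + (r − q + σ²/2)T = ln(366/370) + (0.079 − 0.042 + 0.17²/2)·0.75 = -0.0109 + 0.0386 = 0.0277
d₁ = 0.0277 / 0.1472 = 0.1883 ≈ 0.19
√T = √0.75 = 0.8660
φ(d₁) = φ(0.19) = 0.3918
exp(−qT) = exp(−0.042·0.75) = 0.9690
vega = S·exp(−qT)·φ(d₁)·√T = 366·0.9690·0.3918·0.8660 = 120.3337
(Call and put vega coincide under Black-Scholes.)

120.33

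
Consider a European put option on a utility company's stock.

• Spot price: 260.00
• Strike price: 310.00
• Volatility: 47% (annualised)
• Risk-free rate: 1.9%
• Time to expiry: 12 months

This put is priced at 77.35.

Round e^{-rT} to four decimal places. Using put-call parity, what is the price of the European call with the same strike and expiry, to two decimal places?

33.18

exp(−rT) = exp(−0.019·1) = 0.9812
Put-call parity: C − P = S − K·e^(−rT) = 260 − 310·0.9812 = 260 − 304.1720 = -44.1720
C = P + (C − P) = 77.35 + (-44.1720) = 33.1780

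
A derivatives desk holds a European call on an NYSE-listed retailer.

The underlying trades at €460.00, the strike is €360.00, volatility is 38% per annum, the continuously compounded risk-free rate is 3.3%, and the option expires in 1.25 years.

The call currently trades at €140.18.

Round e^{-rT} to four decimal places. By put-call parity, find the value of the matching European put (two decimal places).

e^(−rT) = e^(−0.033·1.25) = 0.9596
Put-call parity: C − P = S − K·e^(−rT) = 460 − 360·0.9596 = 460 − 345.4560 = 114.5440
P = C − (C − P) = 140.18 − (114.5440) = 25.6360

€25.64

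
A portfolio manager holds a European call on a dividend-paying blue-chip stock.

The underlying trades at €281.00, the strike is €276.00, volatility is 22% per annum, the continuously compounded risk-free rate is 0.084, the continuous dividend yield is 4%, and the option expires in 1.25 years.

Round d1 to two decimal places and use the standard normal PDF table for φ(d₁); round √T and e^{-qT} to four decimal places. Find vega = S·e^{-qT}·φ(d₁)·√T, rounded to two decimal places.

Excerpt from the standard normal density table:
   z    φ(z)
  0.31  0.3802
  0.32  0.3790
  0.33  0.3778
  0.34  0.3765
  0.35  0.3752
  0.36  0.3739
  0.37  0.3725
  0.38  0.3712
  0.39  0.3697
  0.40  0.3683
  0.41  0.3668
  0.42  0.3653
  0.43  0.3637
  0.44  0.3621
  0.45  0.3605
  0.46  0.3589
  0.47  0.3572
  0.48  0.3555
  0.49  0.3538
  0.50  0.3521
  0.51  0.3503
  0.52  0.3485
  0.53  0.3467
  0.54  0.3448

σ√T = 0.22·√1.25 = 0.2460
ln(S/K) + (r − q + σ²/2)T = ln(281/276) + (0.084 − 0.04 + 0.22²/2)·1.25 = 0.0180 + 0.0853 = 0.1032
d₁ = 0.1032 / 0.2460 = 0.4196 → 0.42
√T = √1.25 = 1.1180
φ(d₁) = φ(0.42) = 0.3653
e^(−qT) = e^(−0.04·1.25) = 0.9512
vega = S·e^(−qT)·φ(d₁)·√T = 281·0.9512·0.3653·1.1180 = 109.1615

109.16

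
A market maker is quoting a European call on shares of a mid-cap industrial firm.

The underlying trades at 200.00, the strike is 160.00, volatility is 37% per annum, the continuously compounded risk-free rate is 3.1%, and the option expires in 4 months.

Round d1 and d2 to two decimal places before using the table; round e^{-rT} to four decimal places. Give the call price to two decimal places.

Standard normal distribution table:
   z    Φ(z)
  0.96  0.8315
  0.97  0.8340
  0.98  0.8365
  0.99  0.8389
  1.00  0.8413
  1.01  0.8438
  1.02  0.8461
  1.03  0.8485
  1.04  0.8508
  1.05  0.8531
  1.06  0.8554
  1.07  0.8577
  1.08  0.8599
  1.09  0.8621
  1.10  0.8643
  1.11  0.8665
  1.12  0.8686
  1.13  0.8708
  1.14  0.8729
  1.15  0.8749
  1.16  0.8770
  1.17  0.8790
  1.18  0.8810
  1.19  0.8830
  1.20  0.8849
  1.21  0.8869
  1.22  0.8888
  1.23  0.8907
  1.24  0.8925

44.14

T = 0.3333;  σ√T = 0.2136
d₁ = [ln(200/160) + (0.031 + 0.37²/2)·0.3333] / 0.2136 = [0.2231 + 0.0331] / 0.2136 = 1.1998 ⇒ 1.20
d₂ = d₁ − σ√T = 1.1998 − 0.2136 = 0.9861 ⇒ 0.99
e^(−rT) = e^(−0.031·0.3333) = 0.9897
N(d₁) = N(1.20) = 0.8849;  N(d₂) = N(0.99) = 0.8389
C = 200·0.8849 − 160·0.9897·0.8389 = 176.9800 − 132.8415 = 44.1385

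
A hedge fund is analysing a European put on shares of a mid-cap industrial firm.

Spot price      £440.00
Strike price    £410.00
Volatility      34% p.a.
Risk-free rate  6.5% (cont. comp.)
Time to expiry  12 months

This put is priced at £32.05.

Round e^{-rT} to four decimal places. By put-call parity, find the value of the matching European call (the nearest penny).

£87.84

exp(−rT) = exp(−0.065·1) = 0.9371
Put-call parity: C − P = S − K·e^(−rT) = 440 − 410·0.9371 = 440 − 384.2110 = 55.7890
C = P + (C − P) = 32.05 + (55.7890) = 87.8390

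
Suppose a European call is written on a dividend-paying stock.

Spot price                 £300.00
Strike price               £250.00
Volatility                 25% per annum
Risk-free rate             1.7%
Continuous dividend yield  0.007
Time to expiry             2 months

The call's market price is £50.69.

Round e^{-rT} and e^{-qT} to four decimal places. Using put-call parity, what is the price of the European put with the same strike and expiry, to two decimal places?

£0.35

exp(−qT) = exp(−0.007·0.1667) = 0.9988;  exp(−rT) = exp(−0.017·0.1667) = 0.9972
Put-call parity: C − P = S·e^(−qT) − K·e^(−rT) = 300·0.9988 − 250·0.9972 = 299.6400 − 249.3000 = 50.3400
P = C − (C − P) = 50.69 − (50.3400) = 0.3500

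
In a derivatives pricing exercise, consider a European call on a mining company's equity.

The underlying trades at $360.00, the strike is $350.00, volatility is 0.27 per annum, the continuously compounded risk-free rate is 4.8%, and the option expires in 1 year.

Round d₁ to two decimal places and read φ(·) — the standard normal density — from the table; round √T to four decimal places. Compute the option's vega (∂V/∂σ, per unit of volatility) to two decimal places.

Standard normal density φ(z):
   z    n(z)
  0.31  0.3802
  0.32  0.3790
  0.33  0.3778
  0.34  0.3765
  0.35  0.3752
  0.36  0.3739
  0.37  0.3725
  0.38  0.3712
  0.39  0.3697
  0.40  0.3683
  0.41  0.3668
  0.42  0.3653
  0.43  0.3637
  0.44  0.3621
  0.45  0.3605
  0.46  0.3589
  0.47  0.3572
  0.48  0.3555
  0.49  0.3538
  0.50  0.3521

131.51

T = 1;  σ√T = 0.2700
d₁ = [ln(360/350) + (0.048 + ½·0.27²)·1] / (σ√T) = (0.0282 + 0.0844) / 0.2700 = 0.4171 → 0.42
√T = √1 = 1.0000
φ(d₁) = φ(0.42) = 0.3653
vega = S·φ(d₁)·√T = 360·0.3653·1.0000 = 131.5080
(Vega is the same for a European call and put with the same parameters.)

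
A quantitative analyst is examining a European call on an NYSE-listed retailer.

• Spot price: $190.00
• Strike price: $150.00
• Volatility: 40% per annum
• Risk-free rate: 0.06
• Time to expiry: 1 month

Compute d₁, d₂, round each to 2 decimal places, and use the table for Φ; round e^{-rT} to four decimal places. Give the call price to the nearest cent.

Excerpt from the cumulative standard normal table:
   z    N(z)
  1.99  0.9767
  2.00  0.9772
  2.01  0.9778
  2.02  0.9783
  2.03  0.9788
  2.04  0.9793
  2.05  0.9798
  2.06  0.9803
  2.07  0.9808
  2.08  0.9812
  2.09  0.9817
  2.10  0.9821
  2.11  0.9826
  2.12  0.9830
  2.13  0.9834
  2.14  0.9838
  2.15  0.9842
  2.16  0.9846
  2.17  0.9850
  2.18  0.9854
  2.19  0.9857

$40.91

σ√T = 0.4 × 0.2887 = 0.1155
d₁ = [ln(190/150) + (0.06 + 0.4²/2)·0.08333] / 0.1155 = [0.2364 + 0.0117] / 0.1155 = 2.1482 ⇒ 2.15
d₂ = d₁ − σ√T = 2.1482 − 0.1155 = 2.0328 ⇒ 2.03
e^(−rT) = e^(−0.06·0.08333) = 0.9950
C = 190·N(2.15) − 150·0.9950·N(2.03) = 190·0.9842 − 150·0.9950·0.9788 = 186.9980 − 146.0859 = 40.9121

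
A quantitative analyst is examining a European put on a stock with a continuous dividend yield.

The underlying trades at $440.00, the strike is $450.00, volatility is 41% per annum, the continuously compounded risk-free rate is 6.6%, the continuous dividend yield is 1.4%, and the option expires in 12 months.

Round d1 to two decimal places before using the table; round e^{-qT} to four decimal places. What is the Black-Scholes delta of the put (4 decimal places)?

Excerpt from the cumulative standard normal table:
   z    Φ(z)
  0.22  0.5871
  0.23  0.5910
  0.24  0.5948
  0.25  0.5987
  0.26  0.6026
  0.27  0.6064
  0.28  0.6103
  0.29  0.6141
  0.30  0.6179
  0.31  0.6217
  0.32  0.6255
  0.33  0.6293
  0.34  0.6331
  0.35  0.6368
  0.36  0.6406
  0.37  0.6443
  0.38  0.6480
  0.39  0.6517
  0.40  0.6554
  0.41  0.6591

-0.3843

σ√T = 0.41·√1 = 0.4100
d₁ = [ln(440/450) + (0.066 − 0.014 + 0.41²/2)·1] / 0.4100 = [-0.0225 + 0.1361] / 0.4100 = 0.2770 → 0.28
N(d₁) = N(0.28) = 0.6103
Δ_put = exp(−qT)·(N(d₁) − 1) = 0.9861·(0.6103 − 1) = -0.3843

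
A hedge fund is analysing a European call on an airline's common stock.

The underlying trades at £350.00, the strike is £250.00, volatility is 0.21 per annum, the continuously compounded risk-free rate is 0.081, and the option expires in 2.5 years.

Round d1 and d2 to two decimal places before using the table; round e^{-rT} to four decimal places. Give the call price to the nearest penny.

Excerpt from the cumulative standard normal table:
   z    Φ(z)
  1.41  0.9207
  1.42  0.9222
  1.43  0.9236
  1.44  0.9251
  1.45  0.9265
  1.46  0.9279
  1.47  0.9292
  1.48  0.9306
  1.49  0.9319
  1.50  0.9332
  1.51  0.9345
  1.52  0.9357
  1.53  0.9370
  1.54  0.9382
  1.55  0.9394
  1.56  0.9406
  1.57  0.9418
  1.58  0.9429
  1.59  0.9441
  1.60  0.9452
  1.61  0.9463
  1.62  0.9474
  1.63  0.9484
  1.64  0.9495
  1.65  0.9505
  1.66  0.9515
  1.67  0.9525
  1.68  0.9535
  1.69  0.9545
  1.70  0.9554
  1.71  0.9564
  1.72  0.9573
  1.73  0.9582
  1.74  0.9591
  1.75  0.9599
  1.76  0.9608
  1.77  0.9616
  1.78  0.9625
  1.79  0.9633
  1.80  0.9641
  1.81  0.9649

£147.70

σ√T = 0.21 × 1.5811 = 0.3320
d₁ = [ln(350/250) + (0.081 + 0.21²/2)·2.5] / 0.3320 = [0.3365 + 0.2576] / 0.3320 = 1.7892 ≈ 1.79
d₂ = d₁ − σ√T = 1.7892 − 0.3320 = 1.4572 ≈ 1.46
exp(−rT) = exp(−0.081·2.5) = 0.8167
C = 350·N(1.79) − 250·0.8167·N(1.46) = 350·0.9633 − 250·0.8167·0.9279 = 337.1550 − 189.4540 = 147.7010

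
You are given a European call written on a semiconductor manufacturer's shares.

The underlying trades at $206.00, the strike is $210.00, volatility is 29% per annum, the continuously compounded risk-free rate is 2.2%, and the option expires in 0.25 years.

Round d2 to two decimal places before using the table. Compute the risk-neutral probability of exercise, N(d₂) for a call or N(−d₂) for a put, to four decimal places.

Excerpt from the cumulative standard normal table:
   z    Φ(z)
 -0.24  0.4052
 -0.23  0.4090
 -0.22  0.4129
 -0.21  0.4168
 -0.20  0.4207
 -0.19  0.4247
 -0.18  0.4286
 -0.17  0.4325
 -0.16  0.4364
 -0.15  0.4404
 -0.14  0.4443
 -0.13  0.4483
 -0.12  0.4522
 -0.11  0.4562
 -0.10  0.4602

σ√T = 0.29·√0.25 = 0.1450
ln(S/K) + (r + σ²/2)T = ln(206/210) + (0.022 + 0.29²/2)·0.25 = -0.0192 + 0.0160 = -0.0032
d₁ = -0.0032 / 0.1450 = -0.0222 → -0.02
d₂ = d₁ − σ√T = -0.0222 − 0.1450 = -0.1672 → -0.17
Pr(exercise) under Q = N(d₂) = 0.4325

0.4325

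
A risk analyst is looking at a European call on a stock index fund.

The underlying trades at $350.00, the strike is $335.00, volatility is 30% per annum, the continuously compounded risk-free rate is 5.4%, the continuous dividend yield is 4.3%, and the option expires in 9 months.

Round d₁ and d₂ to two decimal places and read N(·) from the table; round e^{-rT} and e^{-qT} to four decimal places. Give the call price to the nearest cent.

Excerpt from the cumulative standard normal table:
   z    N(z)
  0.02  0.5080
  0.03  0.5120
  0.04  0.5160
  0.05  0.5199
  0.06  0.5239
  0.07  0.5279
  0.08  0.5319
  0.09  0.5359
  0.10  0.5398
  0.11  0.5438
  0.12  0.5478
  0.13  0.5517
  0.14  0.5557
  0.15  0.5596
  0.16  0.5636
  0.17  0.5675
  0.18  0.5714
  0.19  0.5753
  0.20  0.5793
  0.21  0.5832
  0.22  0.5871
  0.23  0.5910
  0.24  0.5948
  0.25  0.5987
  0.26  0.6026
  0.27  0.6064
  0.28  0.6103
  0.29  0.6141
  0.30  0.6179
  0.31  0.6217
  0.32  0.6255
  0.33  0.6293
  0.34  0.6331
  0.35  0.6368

$43.45

σ√T = 0.3·√0.75 = 0.2598
d₁ = [ln(350/335) + (0.054 − 0.043 + 0.3²/2)·0.75] / 0.2598 = [0.0438 + 0.0420] / 0.2598 = 0.3303 which rounds to 0.33
d₂ = d₁ − σ√T = 0.3303 − 0.2598 = 0.0704 which rounds to 0.07
exp(−qT) = exp(−0.043·0.75) = 0.9683;  exp(−rT) = exp(−0.054·0.75) = 0.9603
N(d₁) = N(0.33) = 0.6293;  N(d₂) = N(0.07) = 0.5279
C = 350·0.9683·0.6293 − 335·0.9603·0.5279 = 213.2729 − 169.8257 = 43.4472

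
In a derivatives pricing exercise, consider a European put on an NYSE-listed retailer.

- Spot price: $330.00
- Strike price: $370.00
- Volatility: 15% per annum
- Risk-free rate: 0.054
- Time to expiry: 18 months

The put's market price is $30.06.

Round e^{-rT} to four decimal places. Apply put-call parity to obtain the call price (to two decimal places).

exp(−rT) = exp(−0.054·1.5) = 0.9222
Put-call parity: C − P = S − K·e^(−rT) = 330 − 370·0.9222 = 330 − 341.2140 = -11.2140
C = P + (C − P) = 30.06 + (-11.2140) = 18.8460

$18.85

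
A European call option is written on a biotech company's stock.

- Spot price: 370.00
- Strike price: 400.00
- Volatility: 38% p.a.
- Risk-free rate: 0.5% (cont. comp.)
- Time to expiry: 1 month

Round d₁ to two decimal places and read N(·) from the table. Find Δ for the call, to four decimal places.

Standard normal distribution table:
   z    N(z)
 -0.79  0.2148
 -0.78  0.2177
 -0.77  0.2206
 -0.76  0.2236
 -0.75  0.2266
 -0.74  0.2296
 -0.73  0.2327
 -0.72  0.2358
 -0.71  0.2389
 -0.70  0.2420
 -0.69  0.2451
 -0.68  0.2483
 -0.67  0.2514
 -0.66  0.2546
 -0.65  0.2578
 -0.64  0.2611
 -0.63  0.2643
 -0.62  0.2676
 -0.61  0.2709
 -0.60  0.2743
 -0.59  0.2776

T = 0.08333;  σ√T = 0.1097
d₁ = [ln(370/400) + (0.005 + 0.38²/2)·0.08333] / 0.1097 = [-0.0780 + 0.0064] / 0.1097 = -0.6521 → -0.65
N(d₁) = N(-0.65) = 0.2578
Δ_call = N(d₁) = 0.2578

0.2578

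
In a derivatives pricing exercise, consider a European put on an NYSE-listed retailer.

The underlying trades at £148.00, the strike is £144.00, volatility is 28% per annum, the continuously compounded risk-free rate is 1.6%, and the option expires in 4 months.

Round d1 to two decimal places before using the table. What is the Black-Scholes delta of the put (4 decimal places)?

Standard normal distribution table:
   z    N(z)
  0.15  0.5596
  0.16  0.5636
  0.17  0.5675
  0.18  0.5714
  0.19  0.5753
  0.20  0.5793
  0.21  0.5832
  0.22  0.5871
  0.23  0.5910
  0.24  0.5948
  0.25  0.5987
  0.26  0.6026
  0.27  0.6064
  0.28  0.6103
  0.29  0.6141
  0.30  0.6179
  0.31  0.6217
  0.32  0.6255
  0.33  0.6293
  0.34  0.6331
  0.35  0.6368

T = 0.3333;  σ√T = 0.1617
d₁ = [ln(148/144) + (0.016 + 0.28²/2)·0.3333] / 0.1617 = [0.0274 + 0.0184] / 0.1617 = 0.2833 ⇒ 0.28
N(d₁) = N(0.28) = 0.6103
Δ_put = N(d₁) − 1 = 0.6103 − 1 = -0.3897

-0.3897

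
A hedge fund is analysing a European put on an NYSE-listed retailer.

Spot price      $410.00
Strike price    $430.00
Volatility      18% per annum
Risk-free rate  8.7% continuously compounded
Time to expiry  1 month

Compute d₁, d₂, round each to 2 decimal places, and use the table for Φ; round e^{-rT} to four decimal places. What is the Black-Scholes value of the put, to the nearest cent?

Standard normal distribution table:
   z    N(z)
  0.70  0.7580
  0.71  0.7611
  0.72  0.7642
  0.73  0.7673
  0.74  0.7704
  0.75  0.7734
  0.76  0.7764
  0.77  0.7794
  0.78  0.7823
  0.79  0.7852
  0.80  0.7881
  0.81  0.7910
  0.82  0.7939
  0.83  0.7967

σ√T = 0.18·√0.08333 = 0.0520
d₁ = [ln(410/430) + (0.087 + ½·0.18²)·0.08333] / (σ√T) = (-0.0476 + 0.0086) / 0.0520 = -0.7511 → -0.75
d₂ = -0.7511 − 0.0520 = -0.8031 → -0.80
exp(−rT) = exp(−0.087·0.08333) = 0.9928
N(−d₂) = N(0.80) = 0.7881;  N(−d₁) = N(0.75) = 0.7734
P = 430·0.9928·0.7881 − 410·0.7734 = 336.4430 − 317.0940 = 19.3490

$19.35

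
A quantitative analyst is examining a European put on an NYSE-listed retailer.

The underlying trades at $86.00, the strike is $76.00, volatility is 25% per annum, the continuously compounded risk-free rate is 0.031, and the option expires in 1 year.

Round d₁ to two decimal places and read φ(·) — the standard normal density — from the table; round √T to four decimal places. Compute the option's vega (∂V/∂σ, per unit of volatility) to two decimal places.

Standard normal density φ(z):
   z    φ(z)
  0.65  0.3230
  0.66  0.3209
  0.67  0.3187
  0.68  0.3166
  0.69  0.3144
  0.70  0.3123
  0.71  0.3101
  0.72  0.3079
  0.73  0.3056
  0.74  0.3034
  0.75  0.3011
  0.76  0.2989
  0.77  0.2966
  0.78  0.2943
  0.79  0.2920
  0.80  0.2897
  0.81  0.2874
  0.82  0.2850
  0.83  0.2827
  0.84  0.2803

26.09

σ√T = 0.25·√1 = 0.2500
d₁ = [ln(86/76) + (0.031 + 0.25²/2)·1] / 0.2500 = [0.1236 + 0.0622] / 0.2500 = 0.7435 which rounds to 0.74
√T = √1 = 1.0000
φ(d₁) = φ(0.74) = 0.3034
vega = S·φ(d₁)·√T = 86·0.3034·1.0000 = 26.0924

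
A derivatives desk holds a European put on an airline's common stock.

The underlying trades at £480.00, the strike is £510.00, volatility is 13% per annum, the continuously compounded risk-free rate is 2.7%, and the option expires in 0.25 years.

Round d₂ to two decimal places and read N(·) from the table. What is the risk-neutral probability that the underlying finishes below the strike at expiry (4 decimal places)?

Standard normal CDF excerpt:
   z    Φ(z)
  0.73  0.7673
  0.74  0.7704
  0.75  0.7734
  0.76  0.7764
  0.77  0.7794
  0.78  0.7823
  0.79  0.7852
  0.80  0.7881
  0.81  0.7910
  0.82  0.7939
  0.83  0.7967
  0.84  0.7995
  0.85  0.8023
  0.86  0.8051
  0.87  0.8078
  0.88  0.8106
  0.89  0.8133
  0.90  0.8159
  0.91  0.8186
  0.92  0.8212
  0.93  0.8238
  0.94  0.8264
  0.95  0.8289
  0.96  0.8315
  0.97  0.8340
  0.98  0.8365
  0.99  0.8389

T = 0.25;  σ√T = 0.0650
ln(S/K) + (r + σ²/2)T = ln(480/510) + (0.027 + 0.13²/2)·0.25 = -0.0606 + 0.0089 = -0.0518
d₁ = -0.0518 / 0.0650 = -0.7963 ⇒ -0.80
d₂ = d₁ − σ√T = -0.7963 − 0.0650 = -0.8613 ⇒ -0.86
Risk-neutral Pr[S_T < K] = N(−d₂) = N(0.86) = 0.8051

0.8051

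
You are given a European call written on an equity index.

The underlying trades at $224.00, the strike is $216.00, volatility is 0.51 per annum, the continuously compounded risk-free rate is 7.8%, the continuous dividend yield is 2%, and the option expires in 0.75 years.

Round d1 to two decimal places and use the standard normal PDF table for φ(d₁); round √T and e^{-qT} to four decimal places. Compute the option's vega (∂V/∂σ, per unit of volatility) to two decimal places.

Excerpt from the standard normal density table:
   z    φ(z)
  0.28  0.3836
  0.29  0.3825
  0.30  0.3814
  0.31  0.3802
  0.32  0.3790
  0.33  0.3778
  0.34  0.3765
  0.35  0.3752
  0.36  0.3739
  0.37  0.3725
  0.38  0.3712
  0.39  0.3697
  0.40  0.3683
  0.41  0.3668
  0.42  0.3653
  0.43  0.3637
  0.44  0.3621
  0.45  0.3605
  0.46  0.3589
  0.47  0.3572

σ√T = 0.51·√0.75 = 0.4417
d₁ = [ln(224/216) + (0.078 − 0.02 + 0.51²/2)·0.75] / 0.4417 = [0.0364 + 0.1410] / 0.4417 = 0.4017 ⇒ 0.40
√T = √0.75 = 0.8660
φ(d₁) = φ(0.40) = 0.3683
exp(−qT) = exp(−0.02·0.75) = 0.9851
vega = S·exp(−qT)·φ(d₁)·√T = 224·0.9851·0.3683·0.8660 = 70.3798

70.38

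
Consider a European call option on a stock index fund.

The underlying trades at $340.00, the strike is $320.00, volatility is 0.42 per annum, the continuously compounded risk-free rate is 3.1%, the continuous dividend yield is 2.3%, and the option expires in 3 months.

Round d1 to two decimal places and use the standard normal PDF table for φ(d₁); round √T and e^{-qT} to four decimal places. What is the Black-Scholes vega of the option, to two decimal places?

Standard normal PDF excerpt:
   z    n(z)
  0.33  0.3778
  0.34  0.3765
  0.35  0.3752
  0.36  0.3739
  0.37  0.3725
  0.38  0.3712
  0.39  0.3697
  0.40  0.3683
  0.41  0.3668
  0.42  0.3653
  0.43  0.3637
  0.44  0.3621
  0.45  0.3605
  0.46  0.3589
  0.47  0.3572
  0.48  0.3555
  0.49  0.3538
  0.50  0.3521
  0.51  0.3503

62.25

σ√T = 0.42·√0.25 = 0.2100
ln(S/K) + (r − q + σ²/2)T = ln(340/320) + (0.031 − 0.023 + 0.42²/2)·0.25 = 0.0606 + 0.0240 = 0.0847
d₁ = 0.0847 / 0.2100 = 0.4032 ≈ 0.40
√T = √0.25 = 0.5000
φ(d₁) = φ(0.40) = 0.3683
e^(−qT) = e^(−0.023·0.25) = 0.9943
vega = S·e^(−qT)·φ(d₁)·√T = 340·0.9943·0.3683·0.5000 = 62.2541
(The put has the same vega.)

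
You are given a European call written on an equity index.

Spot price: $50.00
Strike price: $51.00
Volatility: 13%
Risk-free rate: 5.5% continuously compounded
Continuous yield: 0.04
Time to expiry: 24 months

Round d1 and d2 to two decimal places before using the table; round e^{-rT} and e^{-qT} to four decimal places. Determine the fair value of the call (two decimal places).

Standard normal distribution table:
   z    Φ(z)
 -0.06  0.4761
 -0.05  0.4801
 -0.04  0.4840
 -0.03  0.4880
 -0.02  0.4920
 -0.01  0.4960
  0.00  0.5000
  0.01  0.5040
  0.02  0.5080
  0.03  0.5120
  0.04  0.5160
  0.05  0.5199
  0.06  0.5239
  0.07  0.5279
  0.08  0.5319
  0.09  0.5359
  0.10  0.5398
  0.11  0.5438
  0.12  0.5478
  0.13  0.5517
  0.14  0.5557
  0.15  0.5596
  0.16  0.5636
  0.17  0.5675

σ√T = 0.13·√2 = 0.1838
d₁ = [ln(50/51) + (0.055 − 0.04 + ½·0.13²)·2] / (σ√T) = (-0.0198 + 0.0469) / 0.1838 = 0.1474 ≈ 0.15
d₂ = 0.1474 − 0.1838 = -0.0365 ≈ -0.04
exp(−qT) = exp(−0.04·2) = 0.9231;  exp(−rT) = exp(−0.055·2) = 0.8958
N(d₁) = N(0.15) = 0.5596;  N(d₂) = N(-0.04) = 0.4840
C = 50·0.9231·0.5596 − 51·0.8958·0.4840 = 25.8283 − 22.1119 = 3.7164

$3.72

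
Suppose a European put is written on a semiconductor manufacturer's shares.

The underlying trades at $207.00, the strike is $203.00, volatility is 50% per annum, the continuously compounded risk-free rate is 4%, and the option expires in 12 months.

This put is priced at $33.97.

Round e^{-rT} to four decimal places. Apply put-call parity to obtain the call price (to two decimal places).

exp(−rT) = exp(−0.04·1) = 0.9608
Put-call parity: C − P = S − K·e^(−rT) = 207 − 203·0.9608 = 207 − 195.0424 = 11.9576
C = P + (C − P) = 33.97 + (11.9576) = 45.9276

$45.93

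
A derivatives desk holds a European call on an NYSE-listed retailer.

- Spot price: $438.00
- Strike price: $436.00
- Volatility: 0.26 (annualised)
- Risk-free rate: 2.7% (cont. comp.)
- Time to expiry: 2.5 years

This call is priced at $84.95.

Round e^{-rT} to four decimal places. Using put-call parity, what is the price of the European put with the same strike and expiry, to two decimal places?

$54.48

e^(−rT) = e^(−0.027·2.5) = 0.9347
Put-call parity: C − P = S − K·e^(−rT) = 438 − 436·0.9347 = 438 − 407.5292 = 30.4708
P = C − (C − P) = 84.95 − (30.4708) = 54.4792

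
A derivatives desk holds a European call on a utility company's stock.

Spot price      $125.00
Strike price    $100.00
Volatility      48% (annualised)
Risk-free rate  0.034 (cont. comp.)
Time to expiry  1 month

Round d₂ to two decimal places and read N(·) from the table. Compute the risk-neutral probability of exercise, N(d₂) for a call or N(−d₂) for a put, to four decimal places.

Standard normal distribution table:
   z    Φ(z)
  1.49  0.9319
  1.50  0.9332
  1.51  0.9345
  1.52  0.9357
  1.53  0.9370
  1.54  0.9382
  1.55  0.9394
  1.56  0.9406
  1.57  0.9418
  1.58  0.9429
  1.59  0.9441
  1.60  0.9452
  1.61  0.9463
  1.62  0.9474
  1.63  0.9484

T = 0.08333;  σ√T = 0.1386
ln(S/K) + (r + σ²/2)T = ln(125/100) + (0.034 + 0.48²/2)·0.08333 = 0.2231 + 0.0124 = 0.2356
d₁ = 0.2356 / 0.1386 = 1.7001 which rounds to 1.70
d₂ = d₁ − σ√T = 1.7001 − 0.1386 = 1.5616 which rounds to 1.56
Risk-neutral Pr[S_T > K] = N(d₂) = N(1.56) = 0.9406

0.9406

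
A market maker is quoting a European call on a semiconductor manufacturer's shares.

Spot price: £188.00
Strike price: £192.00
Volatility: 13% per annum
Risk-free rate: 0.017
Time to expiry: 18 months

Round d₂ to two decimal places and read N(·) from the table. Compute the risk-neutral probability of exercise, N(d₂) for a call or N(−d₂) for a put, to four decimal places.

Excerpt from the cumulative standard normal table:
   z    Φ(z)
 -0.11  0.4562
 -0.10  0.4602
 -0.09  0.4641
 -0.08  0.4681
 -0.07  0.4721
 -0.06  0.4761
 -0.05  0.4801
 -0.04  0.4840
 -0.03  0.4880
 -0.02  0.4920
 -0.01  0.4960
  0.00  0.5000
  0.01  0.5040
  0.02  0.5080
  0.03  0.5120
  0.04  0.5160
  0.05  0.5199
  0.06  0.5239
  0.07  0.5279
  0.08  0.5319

T = 1.5;  σ√T = 0.1592
ln(S/K) + (r + σ²/2)T = ln(188/192) + (0.017 + 0.13²/2)·1.5 = -0.0211 + 0.0382 = 0.0171
d₁ = 0.0171 / 0.1592 = 0.1075 which rounds to 0.11
d₂ = d₁ − σ√T = 0.1075 − 0.1592 = -0.0517 which rounds to -0.05
Risk-neutral Pr[S_T > K] = N(d₂) = N(-0.05) = 0.4801

0.4801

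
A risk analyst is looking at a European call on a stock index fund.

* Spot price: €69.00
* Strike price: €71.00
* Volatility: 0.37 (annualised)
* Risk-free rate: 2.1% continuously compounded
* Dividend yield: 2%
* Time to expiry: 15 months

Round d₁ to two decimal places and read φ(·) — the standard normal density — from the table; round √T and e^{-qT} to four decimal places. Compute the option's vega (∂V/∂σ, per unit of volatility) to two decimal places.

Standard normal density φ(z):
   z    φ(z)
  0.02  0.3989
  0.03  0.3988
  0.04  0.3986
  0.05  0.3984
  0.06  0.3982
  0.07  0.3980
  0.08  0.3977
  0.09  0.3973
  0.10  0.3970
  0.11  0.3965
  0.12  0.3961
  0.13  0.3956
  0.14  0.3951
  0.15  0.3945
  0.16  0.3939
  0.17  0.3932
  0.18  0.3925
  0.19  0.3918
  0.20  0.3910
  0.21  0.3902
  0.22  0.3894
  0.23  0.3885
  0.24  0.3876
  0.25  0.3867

29.73

T = 1.25;  σ√T = 0.4137
ln(S/K) + (r − q + σ²/2)T = ln(69/71) + (0.021 − 0.02 + 0.37²/2)·1.25 = -0.0286 + 0.0868 = 0.0582
d₁ = 0.0582 / 0.4137 = 0.1408 → 0.14
√T = √1.25 = 1.1180
φ(d₁) = φ(0.14) = 0.3951
exp(−qT) = exp(−0.02·1.25) = 0.9753
vega = S·exp(−qT)·φ(d₁)·√T = 69·0.9753·0.3951·1.1180 = 29.7260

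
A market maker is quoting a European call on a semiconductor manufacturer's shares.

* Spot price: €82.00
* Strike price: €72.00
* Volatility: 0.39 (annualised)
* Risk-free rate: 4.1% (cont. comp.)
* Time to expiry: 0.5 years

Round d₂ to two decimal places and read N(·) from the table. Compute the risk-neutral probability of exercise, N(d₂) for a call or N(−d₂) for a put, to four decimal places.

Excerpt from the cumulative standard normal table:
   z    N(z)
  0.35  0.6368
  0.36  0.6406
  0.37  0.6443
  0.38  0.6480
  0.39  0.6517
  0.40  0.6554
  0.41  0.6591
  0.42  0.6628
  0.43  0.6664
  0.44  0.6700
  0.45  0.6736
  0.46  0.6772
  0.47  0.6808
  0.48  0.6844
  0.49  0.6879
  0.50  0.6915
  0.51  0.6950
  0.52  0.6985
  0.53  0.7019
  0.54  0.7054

σ√T = 0.39·√0.5 = 0.2758
ln(S/K) + (r + σ²/2)T = ln(82/72) + (0.041 + 0.39²/2)·0.5 = 0.1301 + 0.0585 = 0.1886
d₁ = 0.1886 / 0.2758 = 0.6838 which rounds to 0.68
d₂ = d₁ − σ√T = 0.6838 − 0.2758 = 0.4080 which rounds to 0.41
Risk-neutral Pr[S_T > K] = N(d₂) = N(0.41) = 0.6591

0.6591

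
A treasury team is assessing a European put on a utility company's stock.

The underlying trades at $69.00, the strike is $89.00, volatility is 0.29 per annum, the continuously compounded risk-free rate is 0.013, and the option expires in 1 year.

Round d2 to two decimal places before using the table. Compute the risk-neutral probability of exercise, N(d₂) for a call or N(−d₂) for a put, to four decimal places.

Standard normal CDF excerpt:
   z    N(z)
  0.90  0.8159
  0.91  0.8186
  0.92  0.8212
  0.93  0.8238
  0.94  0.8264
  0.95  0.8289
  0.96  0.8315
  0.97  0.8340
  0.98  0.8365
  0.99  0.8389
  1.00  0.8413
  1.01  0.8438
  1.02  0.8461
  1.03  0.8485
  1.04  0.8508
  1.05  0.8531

σ√T = 0.29 × 1.0000 = 0.2900
ln(S/K) + (r + σ²/2)T = ln(69/89) + (0.013 + 0.29²/2)·1 = -0.2545 + 0.0550 = -0.1995
d₁ = -0.1995 / 0.2900 = -0.6879 which rounds to -0.69
d₂ = d₁ − σ√T = -0.6879 − 0.2900 = -0.9779 which rounds to -0.98
Risk-neutral Pr[S_T < K] = N(−d₂) = N(0.98) = 0.8365

0.8365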